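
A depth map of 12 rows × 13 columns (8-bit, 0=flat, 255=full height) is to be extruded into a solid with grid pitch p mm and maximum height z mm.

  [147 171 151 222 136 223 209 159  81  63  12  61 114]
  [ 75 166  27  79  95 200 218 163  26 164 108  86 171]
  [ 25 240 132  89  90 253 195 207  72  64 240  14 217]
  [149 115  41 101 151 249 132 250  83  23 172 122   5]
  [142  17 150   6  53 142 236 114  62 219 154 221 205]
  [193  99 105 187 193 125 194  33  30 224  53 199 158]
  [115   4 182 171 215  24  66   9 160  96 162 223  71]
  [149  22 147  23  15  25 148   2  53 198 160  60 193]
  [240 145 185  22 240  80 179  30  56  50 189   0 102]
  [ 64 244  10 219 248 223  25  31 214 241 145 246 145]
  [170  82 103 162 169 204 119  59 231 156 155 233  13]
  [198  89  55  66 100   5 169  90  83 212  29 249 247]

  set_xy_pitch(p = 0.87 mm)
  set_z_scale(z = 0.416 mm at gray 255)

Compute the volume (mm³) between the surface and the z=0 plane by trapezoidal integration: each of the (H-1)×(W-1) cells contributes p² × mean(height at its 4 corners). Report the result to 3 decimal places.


20.791

height_mm = gray/255 × 0.416; cell vol = 0.87² × mean(4 corners)
unit = 0.87² × 0.416 / (4×255) = 0.000308696 mm³ per gray-sum
row 0: Σ corner-gray over 12 cells = 6147  → 1.8976
row 1: Σ corner-gray over 12 cells = 6344  → 1.9584
row 2: Σ corner-gray over 12 cells = 6466  → 1.9960
row 3: Σ corner-gray over 12 cells = 6127  → 1.8914
row 4: Σ corner-gray over 12 cells = 6330  → 1.9540
row 5: Σ corner-gray over 12 cells = 6045  → 1.8661
row 6: Σ corner-gray over 12 cells = 4858  → 1.4996
row 7: Σ corner-gray over 12 cells = 4742  → 1.4638
row 8: Σ corner-gray over 12 cells = 6595  → 2.0359
row 9: Σ corner-gray over 12 cells = 7430  → 2.2936
row 10: Σ corner-gray over 12 cells = 6268  → 1.9349
Σ rows: total corner-gray = 67352  → 20.7913 mm³


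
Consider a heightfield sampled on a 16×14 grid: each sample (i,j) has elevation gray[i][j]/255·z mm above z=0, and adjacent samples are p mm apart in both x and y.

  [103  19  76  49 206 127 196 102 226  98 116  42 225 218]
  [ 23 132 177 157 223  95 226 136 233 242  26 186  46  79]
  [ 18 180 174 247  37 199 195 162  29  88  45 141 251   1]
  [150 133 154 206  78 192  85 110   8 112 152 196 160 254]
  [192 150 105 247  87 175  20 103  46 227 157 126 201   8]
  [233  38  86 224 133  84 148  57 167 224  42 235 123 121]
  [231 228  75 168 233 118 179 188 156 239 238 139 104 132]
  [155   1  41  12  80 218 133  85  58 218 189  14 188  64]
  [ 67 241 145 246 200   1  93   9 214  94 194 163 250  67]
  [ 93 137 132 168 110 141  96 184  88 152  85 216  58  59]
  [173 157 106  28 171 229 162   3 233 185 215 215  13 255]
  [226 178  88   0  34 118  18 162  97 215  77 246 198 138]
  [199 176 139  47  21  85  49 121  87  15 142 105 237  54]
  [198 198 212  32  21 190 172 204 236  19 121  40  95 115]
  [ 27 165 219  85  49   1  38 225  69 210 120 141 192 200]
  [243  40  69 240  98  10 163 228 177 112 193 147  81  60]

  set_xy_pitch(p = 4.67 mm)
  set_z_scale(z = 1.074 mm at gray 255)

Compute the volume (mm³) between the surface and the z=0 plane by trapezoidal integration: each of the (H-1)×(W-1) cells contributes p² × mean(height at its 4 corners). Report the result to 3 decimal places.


2388.662

height_mm = gray/255 × 1.074; cell vol = 4.67² × mean(4 corners)
unit = 4.67² × 1.074 / (4×255) = 0.0229635 mm³ per gray-sum
row 0: Σ corner-gray over 13 cells = 7145  → 164.0741
row 1: Σ corner-gray over 13 cells = 7375  → 169.3557
row 2: Σ corner-gray over 13 cells = 7091  → 162.8341
row 3: Σ corner-gray over 13 cells = 7064  → 162.2141
row 4: Σ corner-gray over 13 cells = 6964  → 159.9177
row 5: Σ corner-gray over 13 cells = 7969  → 182.9960
row 6: Σ corner-gray over 13 cells = 7186  → 165.0156
row 7: Σ corner-gray over 13 cells = 6527  → 149.8827
row 8: Σ corner-gray over 13 cells = 7120  → 163.5000
row 9: Σ corner-gray over 13 cells = 7148  → 164.1430
row 10: Σ corner-gray over 13 cells = 7088  → 162.7652
row 11: Σ corner-gray over 13 cells = 5927  → 136.1046
row 12: Σ corner-gray over 13 cells = 6094  → 139.9395
row 13: Σ corner-gray over 13 cells = 6648  → 152.6613
row 14: Σ corner-gray over 13 cells = 6674  → 153.2583
Σ rows: total corner-gray = 104020  → 2388.6621 mm³


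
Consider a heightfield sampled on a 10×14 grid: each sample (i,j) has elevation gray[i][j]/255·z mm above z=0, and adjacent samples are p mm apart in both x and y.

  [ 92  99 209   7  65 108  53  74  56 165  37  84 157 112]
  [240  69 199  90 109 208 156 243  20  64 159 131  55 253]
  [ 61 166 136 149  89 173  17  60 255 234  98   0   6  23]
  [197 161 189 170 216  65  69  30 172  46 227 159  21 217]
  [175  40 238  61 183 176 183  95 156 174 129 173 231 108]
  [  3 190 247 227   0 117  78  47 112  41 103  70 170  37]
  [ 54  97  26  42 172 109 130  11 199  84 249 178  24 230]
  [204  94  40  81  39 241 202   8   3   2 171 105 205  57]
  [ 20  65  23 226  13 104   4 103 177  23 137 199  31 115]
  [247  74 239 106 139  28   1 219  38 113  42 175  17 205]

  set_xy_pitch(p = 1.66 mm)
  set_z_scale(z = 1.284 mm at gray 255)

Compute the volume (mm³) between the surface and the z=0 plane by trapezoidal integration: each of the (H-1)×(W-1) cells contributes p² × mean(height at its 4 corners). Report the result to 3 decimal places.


height_mm = gray/255 × 1.284; cell vol = 1.66² × mean(4 corners)
unit = 1.66² × 1.284 / (4×255) = 0.00346881 mm³ per gray-sum
row 0: Σ corner-gray over 13 cells = 5931  → 20.5735
row 1: Σ corner-gray over 13 cells = 6349  → 22.0235
row 2: Σ corner-gray over 13 cells = 6314  → 21.9021
row 3: Σ corner-gray over 13 cells = 7425  → 25.7559
row 4: Σ corner-gray over 13 cells = 6805  → 23.6053
row 5: Σ corner-gray over 13 cells = 5770  → 20.0151
row 6: Σ corner-gray over 13 cells = 5569  → 19.3178
row 7: Σ corner-gray over 13 cells = 4988  → 17.3024
row 8: Σ corner-gray over 13 cells = 5179  → 17.9650
Σ rows: total corner-gray = 54330  → 188.4607 mm³

188.461


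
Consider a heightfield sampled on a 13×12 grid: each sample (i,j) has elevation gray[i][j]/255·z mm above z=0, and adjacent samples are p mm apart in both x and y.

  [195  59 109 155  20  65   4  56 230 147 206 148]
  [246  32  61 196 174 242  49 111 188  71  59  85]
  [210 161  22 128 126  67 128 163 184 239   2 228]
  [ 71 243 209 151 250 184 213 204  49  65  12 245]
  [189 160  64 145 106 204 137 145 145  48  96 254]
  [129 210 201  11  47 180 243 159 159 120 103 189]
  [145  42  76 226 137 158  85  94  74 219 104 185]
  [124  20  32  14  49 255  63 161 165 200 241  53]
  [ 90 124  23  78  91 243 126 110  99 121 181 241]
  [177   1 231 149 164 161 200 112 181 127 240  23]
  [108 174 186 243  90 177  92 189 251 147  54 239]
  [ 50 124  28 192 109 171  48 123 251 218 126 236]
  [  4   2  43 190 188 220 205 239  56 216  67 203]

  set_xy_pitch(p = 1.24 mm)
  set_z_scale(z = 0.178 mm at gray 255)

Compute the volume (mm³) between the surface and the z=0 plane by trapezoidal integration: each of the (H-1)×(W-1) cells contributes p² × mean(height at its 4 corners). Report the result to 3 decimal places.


19.288

height_mm = gray/255 × 0.178; cell vol = 1.24² × mean(4 corners)
unit = 1.24² × 0.178 / (4×255) = 0.000268326 mm³ per gray-sum
row 0: Σ corner-gray over 11 cells = 5142  → 1.3797
row 1: Σ corner-gray over 11 cells = 5575  → 1.4959
row 2: Σ corner-gray over 11 cells = 6354  → 1.7049
row 3: Σ corner-gray over 11 cells = 6419  → 1.7224
row 4: Σ corner-gray over 11 cells = 6127  → 1.6440
row 5: Σ corner-gray over 11 cells = 5944  → 1.5949
row 6: Σ corner-gray over 11 cells = 5337  → 1.4321
row 7: Σ corner-gray over 11 cells = 5300  → 1.4221
row 8: Σ corner-gray over 11 cells = 6055  → 1.6247
row 9: Σ corner-gray over 11 cells = 6885  → 1.8474
row 10: Σ corner-gray over 11 cells = 6619  → 1.7761
row 11: Σ corner-gray over 11 cells = 6125  → 1.6435
Σ rows: total corner-gray = 71882  → 19.2878 mm³


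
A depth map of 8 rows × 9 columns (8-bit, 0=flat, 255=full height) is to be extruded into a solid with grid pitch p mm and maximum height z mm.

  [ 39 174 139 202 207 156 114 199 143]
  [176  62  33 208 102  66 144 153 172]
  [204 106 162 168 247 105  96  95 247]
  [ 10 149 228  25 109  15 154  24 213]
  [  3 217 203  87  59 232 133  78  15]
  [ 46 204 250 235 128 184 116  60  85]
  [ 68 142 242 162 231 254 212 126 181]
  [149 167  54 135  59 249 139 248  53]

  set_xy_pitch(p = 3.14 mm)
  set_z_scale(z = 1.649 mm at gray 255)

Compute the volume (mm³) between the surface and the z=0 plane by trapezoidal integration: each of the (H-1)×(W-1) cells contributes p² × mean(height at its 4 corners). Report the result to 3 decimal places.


height_mm = gray/255 × 1.649; cell vol = 3.14² × mean(4 corners)
unit = 3.14² × 1.649 / (4×255) = 0.0159397 mm³ per gray-sum
row 0: Σ corner-gray over 8 cells = 4448  → 70.8997
row 1: Σ corner-gray over 8 cells = 4293  → 68.4291
row 2: Σ corner-gray over 8 cells = 4040  → 64.3963
row 3: Σ corner-gray over 8 cells = 3667  → 58.4508
row 4: Σ corner-gray over 8 cells = 4521  → 72.0633
row 5: Σ corner-gray over 8 cells = 5472  → 87.2220
row 6: Σ corner-gray over 8 cells = 5291  → 84.3369
Σ rows: total corner-gray = 31732  → 505.7981 mm³

505.798


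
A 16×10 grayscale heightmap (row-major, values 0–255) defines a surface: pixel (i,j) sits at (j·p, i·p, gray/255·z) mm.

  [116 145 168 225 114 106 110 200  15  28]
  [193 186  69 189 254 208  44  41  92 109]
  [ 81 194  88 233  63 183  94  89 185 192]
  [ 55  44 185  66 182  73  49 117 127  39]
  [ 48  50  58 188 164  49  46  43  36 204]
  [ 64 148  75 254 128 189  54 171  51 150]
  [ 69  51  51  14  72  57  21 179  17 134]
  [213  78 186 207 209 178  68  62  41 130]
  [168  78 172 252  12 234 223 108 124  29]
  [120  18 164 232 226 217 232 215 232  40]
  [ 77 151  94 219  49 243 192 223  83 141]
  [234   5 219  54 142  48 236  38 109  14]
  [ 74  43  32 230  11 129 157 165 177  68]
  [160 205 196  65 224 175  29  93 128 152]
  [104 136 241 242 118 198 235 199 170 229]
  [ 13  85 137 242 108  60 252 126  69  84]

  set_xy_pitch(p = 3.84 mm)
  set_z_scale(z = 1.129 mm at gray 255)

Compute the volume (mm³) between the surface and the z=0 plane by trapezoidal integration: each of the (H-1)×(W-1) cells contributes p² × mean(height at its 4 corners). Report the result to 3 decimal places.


1141.108

height_mm = gray/255 × 1.129; cell vol = 3.84² × mean(4 corners)
unit = 3.84² × 1.129 / (4×255) = 0.0163214 mm³ per gray-sum
row 0: Σ corner-gray over 9 cells = 4778  → 77.9834
row 1: Σ corner-gray over 9 cells = 4999  → 81.5905
row 2: Σ corner-gray over 9 cells = 4311  → 70.3614
row 3: Σ corner-gray over 9 cells = 3300  → 53.8605
row 4: Σ corner-gray over 9 cells = 3874  → 63.2289
row 5: Σ corner-gray over 9 cells = 3481  → 56.8146
row 6: Σ corner-gray over 9 cells = 3528  → 57.5817
row 7: Σ corner-gray over 9 cells = 5004  → 81.6721
row 8: Σ corner-gray over 9 cells = 5835  → 95.2351
row 9: Σ corner-gray over 9 cells = 5958  → 97.2426
row 10: Σ corner-gray over 9 cells = 4676  → 76.3187
row 11: Σ corner-gray over 9 cells = 3980  → 64.9590
row 12: Σ corner-gray over 9 cells = 4572  → 74.6212
row 13: Σ corner-gray over 9 cells = 5953  → 97.1610
row 14: Σ corner-gray over 9 cells = 5666  → 92.4768
Σ rows: total corner-gray = 69915  → 1141.1076 mm³


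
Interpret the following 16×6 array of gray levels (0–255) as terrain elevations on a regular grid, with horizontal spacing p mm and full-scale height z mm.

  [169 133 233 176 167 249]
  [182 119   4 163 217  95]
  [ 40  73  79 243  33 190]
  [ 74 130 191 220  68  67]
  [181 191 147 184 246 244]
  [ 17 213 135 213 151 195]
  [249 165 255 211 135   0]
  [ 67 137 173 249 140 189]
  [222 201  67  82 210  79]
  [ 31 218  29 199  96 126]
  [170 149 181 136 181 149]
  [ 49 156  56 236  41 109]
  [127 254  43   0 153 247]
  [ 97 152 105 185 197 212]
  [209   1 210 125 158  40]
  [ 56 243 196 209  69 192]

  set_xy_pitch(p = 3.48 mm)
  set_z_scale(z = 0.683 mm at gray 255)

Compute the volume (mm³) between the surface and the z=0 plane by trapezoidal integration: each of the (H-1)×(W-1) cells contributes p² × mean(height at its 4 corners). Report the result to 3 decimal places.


357.260

height_mm = gray/255 × 0.683; cell vol = 3.48² × mean(4 corners)
unit = 3.48² × 0.683 / (4×255) = 0.00810922 mm³ per gray-sum
row 0: Σ corner-gray over 5 cells = 3119  → 25.2927
row 1: Σ corner-gray over 5 cells = 2369  → 19.2107
row 2: Σ corner-gray over 5 cells = 2445  → 19.8270
row 3: Σ corner-gray over 5 cells = 3320  → 26.9226
row 4: Σ corner-gray over 5 cells = 3597  → 29.1689
row 5: Σ corner-gray over 5 cells = 3417  → 27.7092
row 6: Σ corner-gray over 5 cells = 3435  → 27.8552
row 7: Σ corner-gray over 5 cells = 3075  → 24.9358
row 8: Σ corner-gray over 5 cells = 2662  → 21.5867
row 9: Σ corner-gray over 5 cells = 2854  → 23.1437
row 10: Σ corner-gray over 5 cells = 2749  → 22.2922
row 11: Σ corner-gray over 5 cells = 2410  → 19.5432
row 12: Σ corner-gray over 5 cells = 2861  → 23.2005
row 13: Σ corner-gray over 5 cells = 2824  → 22.9004
row 14: Σ corner-gray over 5 cells = 2919  → 23.6708
Σ rows: total corner-gray = 44056  → 357.2597 mm³


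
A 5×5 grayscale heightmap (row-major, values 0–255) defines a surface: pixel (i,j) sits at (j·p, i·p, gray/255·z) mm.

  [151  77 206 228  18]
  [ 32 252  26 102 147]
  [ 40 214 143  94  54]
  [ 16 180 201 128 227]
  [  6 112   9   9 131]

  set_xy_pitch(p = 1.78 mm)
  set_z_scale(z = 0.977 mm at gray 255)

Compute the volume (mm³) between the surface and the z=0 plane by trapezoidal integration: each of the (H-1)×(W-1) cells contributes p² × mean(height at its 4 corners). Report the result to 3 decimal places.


height_mm = gray/255 × 0.977; cell vol = 1.78² × mean(4 corners)
unit = 1.78² × 0.977 / (4×255) = 0.00303483 mm³ per gray-sum
row 0: Σ corner-gray over 4 cells = 2130  → 6.4642
row 1: Σ corner-gray over 4 cells = 1935  → 5.8724
row 2: Σ corner-gray over 4 cells = 2257  → 6.8496
row 3: Σ corner-gray over 4 cells = 1658  → 5.0317
Σ rows: total corner-gray = 7980  → 24.2179 mm³

24.218


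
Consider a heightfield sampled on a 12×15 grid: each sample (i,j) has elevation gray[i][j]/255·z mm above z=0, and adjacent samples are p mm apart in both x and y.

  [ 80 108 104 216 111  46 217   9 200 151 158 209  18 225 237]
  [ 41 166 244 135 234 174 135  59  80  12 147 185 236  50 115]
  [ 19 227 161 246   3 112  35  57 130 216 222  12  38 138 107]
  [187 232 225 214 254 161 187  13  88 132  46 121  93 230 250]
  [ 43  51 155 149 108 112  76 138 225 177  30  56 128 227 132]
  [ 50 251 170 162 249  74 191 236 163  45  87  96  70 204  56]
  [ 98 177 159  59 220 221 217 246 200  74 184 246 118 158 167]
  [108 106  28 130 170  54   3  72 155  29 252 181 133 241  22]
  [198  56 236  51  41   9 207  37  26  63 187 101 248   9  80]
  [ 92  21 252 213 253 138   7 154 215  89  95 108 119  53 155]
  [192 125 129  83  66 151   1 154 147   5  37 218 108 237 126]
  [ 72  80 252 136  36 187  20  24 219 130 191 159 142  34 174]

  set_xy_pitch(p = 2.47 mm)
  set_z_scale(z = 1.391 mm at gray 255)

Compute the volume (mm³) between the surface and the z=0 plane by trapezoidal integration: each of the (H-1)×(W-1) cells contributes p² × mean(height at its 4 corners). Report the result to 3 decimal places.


676.004

height_mm = gray/255 × 1.391; cell vol = 2.47² × mean(4 corners)
unit = 2.47² × 1.391 / (4×255) = 0.00831995 mm³ per gray-sum
row 0: Σ corner-gray over 14 cells = 7731  → 64.3216
row 1: Σ corner-gray over 14 cells = 7190  → 59.8205
row 2: Σ corner-gray over 14 cells = 7749  → 64.4713
row 3: Σ corner-gray over 14 cells = 7868  → 65.4614
row 4: Σ corner-gray over 14 cells = 7541  → 62.7408
row 5: Σ corner-gray over 14 cells = 8925  → 74.2556
row 6: Σ corner-gray over 14 cells = 8061  → 67.0671
row 7: Σ corner-gray over 14 cells = 6058  → 50.4023
row 8: Σ corner-gray over 14 cells = 6501  → 54.0880
row 9: Σ corner-gray over 14 cells = 6921  → 57.5824
row 10: Σ corner-gray over 14 cells = 6706  → 55.7936
Σ rows: total corner-gray = 81251  → 676.0045 mm³


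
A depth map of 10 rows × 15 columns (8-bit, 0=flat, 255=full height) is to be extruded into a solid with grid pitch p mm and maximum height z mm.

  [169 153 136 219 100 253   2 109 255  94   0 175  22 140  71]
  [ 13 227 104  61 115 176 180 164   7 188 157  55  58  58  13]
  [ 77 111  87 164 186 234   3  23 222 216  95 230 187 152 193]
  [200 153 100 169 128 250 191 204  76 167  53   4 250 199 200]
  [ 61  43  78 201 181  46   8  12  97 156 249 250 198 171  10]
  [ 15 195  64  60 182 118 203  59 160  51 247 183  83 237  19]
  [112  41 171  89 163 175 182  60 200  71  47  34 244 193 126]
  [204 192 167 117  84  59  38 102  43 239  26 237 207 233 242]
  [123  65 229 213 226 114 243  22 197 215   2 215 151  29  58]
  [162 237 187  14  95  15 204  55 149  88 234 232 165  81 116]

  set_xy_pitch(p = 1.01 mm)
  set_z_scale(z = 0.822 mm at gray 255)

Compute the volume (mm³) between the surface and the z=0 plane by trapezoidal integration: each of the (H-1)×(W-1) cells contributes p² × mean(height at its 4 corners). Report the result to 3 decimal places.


55.706

height_mm = gray/255 × 0.822; cell vol = 1.01² × mean(4 corners)
unit = 1.01² × 0.822 / (4×255) = 0.000822081 mm³ per gray-sum
row 0: Σ corner-gray over 14 cells = 6682  → 5.4931
row 1: Σ corner-gray over 14 cells = 7216  → 5.9321
row 2: Σ corner-gray over 14 cells = 8378  → 6.8874
row 3: Σ corner-gray over 14 cells = 7739  → 6.3621
row 4: Σ corner-gray over 14 cells = 7169  → 5.8935
row 5: Σ corner-gray over 14 cells = 7296  → 5.9979
row 6: Σ corner-gray over 14 cells = 7512  → 6.1755
row 7: Σ corner-gray over 14 cells = 7957  → 6.5413
row 8: Σ corner-gray over 14 cells = 7813  → 6.4229
Σ rows: total corner-gray = 67762  → 55.7058 mm³


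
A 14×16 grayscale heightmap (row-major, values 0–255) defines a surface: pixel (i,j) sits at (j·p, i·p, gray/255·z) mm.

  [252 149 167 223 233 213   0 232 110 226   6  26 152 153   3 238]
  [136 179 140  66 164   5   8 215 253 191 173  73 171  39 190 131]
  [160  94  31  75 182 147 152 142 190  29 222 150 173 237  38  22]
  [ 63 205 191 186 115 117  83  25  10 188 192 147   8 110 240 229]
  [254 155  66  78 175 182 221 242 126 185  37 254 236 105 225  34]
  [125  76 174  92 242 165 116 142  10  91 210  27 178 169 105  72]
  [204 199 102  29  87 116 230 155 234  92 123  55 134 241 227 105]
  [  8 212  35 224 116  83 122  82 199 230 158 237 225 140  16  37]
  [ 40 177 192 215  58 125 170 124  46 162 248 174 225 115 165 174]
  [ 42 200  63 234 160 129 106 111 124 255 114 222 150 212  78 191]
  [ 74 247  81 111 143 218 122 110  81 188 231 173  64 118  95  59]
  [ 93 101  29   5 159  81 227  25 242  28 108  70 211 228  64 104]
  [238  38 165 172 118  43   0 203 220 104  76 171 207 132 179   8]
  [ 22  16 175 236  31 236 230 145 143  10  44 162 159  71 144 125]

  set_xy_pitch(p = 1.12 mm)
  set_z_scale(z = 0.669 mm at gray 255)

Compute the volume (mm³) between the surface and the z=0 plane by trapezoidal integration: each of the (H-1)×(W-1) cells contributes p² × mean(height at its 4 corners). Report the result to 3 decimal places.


88.142

height_mm = gray/255 × 0.669; cell vol = 1.12² × mean(4 corners)
unit = 1.12² × 0.669 / (4×255) = 0.000822739 mm³ per gray-sum
row 0: Σ corner-gray over 15 cells = 8277  → 6.8098
row 1: Σ corner-gray over 15 cells = 7907  → 6.5054
row 2: Σ corner-gray over 15 cells = 7832  → 6.4437
row 3: Σ corner-gray over 15 cells = 8788  → 7.2302
row 4: Σ corner-gray over 15 cells = 8653  → 7.1192
row 5: Σ corner-gray over 15 cells = 8148  → 6.7037
row 6: Σ corner-gray over 15 cells = 8560  → 7.0426
row 7: Σ corner-gray over 15 cells = 8809  → 7.2475
row 8: Σ corner-gray over 15 cells = 9155  → 7.5322
row 9: Σ corner-gray over 15 cells = 8646  → 7.1134
row 10: Σ corner-gray over 15 cells = 7450  → 6.1294
row 11: Σ corner-gray over 15 cells = 7255  → 5.9690
row 12: Σ corner-gray over 15 cells = 7653  → 6.2964
Σ rows: total corner-gray = 107133  → 88.1425 mm³


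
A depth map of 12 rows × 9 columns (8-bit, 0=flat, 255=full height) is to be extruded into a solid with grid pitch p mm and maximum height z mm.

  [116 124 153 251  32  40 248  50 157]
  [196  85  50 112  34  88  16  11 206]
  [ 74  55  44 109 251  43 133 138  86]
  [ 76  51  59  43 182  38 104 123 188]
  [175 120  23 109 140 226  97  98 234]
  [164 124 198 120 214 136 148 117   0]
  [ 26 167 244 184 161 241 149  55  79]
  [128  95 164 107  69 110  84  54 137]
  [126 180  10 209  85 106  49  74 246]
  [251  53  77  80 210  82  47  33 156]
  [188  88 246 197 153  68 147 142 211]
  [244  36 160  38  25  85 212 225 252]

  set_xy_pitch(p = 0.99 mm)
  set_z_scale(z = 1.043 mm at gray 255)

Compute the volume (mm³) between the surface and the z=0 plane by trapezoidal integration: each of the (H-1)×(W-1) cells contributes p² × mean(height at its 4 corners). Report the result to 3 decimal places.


height_mm = gray/255 × 1.043; cell vol = 0.99² × mean(4 corners)
unit = 0.99² × 1.043 / (4×255) = 0.0010022 mm³ per gray-sum
row 0: Σ corner-gray over 8 cells = 3263  → 3.2702
row 1: Σ corner-gray over 8 cells = 2900  → 2.9064
row 2: Σ corner-gray over 8 cells = 3170  → 3.1770
row 3: Σ corner-gray over 8 cells = 3499  → 3.5067
row 4: Σ corner-gray over 8 cells = 4313  → 4.3225
row 5: Σ corner-gray over 8 cells = 4785  → 4.7955
row 6: Σ corner-gray over 8 cells = 4138  → 4.1471
row 7: Σ corner-gray over 8 cells = 3429  → 3.4365
row 8: Σ corner-gray over 8 cells = 3369  → 3.3764
row 9: Σ corner-gray over 8 cells = 4052  → 4.0609
row 10: Σ corner-gray over 8 cells = 4539  → 4.5490
Σ rows: total corner-gray = 41457  → 41.5482 mm³

41.548


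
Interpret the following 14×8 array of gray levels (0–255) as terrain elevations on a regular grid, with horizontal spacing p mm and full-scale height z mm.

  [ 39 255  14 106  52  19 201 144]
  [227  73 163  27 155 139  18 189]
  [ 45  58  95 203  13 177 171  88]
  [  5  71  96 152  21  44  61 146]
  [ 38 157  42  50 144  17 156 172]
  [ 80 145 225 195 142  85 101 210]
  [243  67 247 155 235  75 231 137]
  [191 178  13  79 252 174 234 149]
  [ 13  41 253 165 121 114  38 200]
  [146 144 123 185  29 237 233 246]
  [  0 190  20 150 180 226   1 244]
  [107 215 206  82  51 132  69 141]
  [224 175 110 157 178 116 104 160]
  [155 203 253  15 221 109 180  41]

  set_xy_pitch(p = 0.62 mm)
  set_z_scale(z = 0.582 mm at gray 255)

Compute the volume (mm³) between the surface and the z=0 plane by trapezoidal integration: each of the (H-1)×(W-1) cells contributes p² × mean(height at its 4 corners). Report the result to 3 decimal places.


height_mm = gray/255 × 0.582; cell vol = 0.62² × mean(4 corners)
unit = 0.62² × 0.582 / (4×255) = 0.000219334 mm³ per gray-sum
row 0: Σ corner-gray over 7 cells = 3043  → 0.6674
row 1: Σ corner-gray over 7 cells = 3133  → 0.6872
row 2: Σ corner-gray over 7 cells = 2608  → 0.5720
row 3: Σ corner-gray over 7 cells = 2383  → 0.5227
row 4: Σ corner-gray over 7 cells = 3418  → 0.7497
row 5: Σ corner-gray over 7 cells = 4476  → 0.9817
row 6: Σ corner-gray over 7 cells = 4600  → 1.0089
row 7: Σ corner-gray over 7 cells = 3877  → 0.8504
row 8: Σ corner-gray over 7 cells = 3971  → 0.8710
row 9: Σ corner-gray over 7 cells = 4072  → 0.8931
row 10: Σ corner-gray over 7 cells = 3536  → 0.7756
row 11: Σ corner-gray over 7 cells = 3822  → 0.8383
row 12: Σ corner-gray over 7 cells = 4222  → 0.9260
Σ rows: total corner-gray = 47161  → 10.3440 mm³

10.344


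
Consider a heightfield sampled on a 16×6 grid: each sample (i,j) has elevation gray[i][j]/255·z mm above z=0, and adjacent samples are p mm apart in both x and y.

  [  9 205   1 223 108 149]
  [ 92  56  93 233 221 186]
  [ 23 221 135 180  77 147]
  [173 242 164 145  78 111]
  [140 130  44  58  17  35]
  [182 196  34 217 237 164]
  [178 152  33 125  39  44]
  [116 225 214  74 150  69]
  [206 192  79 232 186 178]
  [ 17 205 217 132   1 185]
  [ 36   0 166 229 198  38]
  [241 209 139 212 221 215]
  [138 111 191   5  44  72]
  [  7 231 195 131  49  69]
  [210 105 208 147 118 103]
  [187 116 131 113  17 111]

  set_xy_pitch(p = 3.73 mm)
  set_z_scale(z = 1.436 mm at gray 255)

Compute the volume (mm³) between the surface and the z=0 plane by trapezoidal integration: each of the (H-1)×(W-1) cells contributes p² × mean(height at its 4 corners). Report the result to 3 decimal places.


height_mm = gray/255 × 1.436; cell vol = 3.73² × mean(4 corners)
unit = 3.73² × 1.436 / (4×255) = 0.0195872 mm³ per gray-sum
row 0: Σ corner-gray over 5 cells = 2716  → 53.1988
row 1: Σ corner-gray over 5 cells = 2880  → 56.4111
row 2: Σ corner-gray over 5 cells = 2938  → 57.5471
row 3: Σ corner-gray over 5 cells = 2215  → 43.3856
row 4: Σ corner-gray over 5 cells = 2387  → 46.7546
row 5: Σ corner-gray over 5 cells = 2634  → 51.5926
row 6: Σ corner-gray over 5 cells = 2431  → 47.6164
row 7: Σ corner-gray over 5 cells = 3273  → 64.1088
row 8: Σ corner-gray over 5 cells = 3074  → 60.2110
row 9: Σ corner-gray over 5 cells = 2572  → 50.3782
row 10: Σ corner-gray over 5 cells = 3278  → 64.2068
row 11: Σ corner-gray over 5 cells = 2930  → 57.3904
row 12: Σ corner-gray over 5 cells = 2200  → 43.0918
row 13: Σ corner-gray over 5 cells = 2757  → 54.0019
row 14: Σ corner-gray over 5 cells = 2521  → 49.3793
Σ rows: total corner-gray = 40806  → 799.2745 mm³

799.274


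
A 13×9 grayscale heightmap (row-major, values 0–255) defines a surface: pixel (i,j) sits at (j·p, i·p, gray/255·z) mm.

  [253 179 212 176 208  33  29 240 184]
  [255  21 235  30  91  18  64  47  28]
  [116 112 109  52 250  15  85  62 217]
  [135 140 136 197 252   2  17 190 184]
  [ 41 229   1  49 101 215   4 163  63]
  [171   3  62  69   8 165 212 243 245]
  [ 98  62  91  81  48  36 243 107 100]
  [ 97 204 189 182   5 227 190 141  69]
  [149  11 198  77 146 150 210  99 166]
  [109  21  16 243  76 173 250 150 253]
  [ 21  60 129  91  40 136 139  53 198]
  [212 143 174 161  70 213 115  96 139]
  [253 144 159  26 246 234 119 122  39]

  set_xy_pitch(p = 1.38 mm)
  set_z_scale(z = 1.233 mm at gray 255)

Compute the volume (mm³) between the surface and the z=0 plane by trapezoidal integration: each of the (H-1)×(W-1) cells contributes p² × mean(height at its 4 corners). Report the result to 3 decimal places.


height_mm = gray/255 × 1.233; cell vol = 1.38² × mean(4 corners)
unit = 1.38² × 1.233 / (4×255) = 0.00230208 mm³ per gray-sum
row 0: Σ corner-gray over 8 cells = 3886  → 8.9459
row 1: Σ corner-gray over 8 cells = 2998  → 6.9016
row 2: Σ corner-gray over 8 cells = 3890  → 8.9551
row 3: Σ corner-gray over 8 cells = 3815  → 8.7824
row 4: Σ corner-gray over 8 cells = 3568  → 8.2138
row 5: Σ corner-gray over 8 cells = 3474  → 7.9974
row 6: Σ corner-gray over 8 cells = 3976  → 9.1531
row 7: Σ corner-gray over 8 cells = 4539  → 10.4492
row 8: Σ corner-gray over 8 cells = 4317  → 9.9381
row 9: Σ corner-gray over 8 cells = 3735  → 8.5983
row 10: Σ corner-gray over 8 cells = 3810  → 8.7709
row 11: Σ corner-gray over 8 cells = 4687  → 10.7899
Σ rows: total corner-gray = 46695  → 107.4958 mm³

107.496


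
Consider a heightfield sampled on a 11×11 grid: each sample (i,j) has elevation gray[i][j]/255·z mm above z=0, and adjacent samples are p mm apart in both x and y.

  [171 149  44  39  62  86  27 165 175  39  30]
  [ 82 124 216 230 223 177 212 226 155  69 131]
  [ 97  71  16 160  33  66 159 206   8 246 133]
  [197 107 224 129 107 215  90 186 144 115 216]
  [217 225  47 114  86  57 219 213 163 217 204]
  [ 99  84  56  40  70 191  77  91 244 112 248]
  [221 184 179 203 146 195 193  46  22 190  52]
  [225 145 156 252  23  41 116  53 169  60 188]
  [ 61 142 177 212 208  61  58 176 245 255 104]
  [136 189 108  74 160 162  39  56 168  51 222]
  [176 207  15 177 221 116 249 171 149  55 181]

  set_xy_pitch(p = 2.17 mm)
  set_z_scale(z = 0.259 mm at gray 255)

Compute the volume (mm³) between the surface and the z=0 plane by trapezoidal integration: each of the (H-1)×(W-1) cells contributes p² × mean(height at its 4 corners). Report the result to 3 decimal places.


65.825

height_mm = gray/255 × 0.259; cell vol = 2.17² × mean(4 corners)
unit = 2.17² × 0.259 / (4×255) = 0.00119569 mm³ per gray-sum
row 0: Σ corner-gray over 10 cells = 5250  → 6.2774
row 1: Σ corner-gray over 10 cells = 5637  → 6.7401
row 2: Σ corner-gray over 10 cells = 5207  → 6.2260
row 3: Σ corner-gray over 10 cells = 6150  → 7.3535
row 4: Σ corner-gray over 10 cells = 5380  → 6.4328
row 5: Σ corner-gray over 10 cells = 5266  → 6.2965
row 6: Σ corner-gray over 10 cells = 5432  → 6.4950
row 7: Σ corner-gray over 10 cells = 5676  → 6.7867
row 8: Σ corner-gray over 10 cells = 5605  → 6.7018
row 9: Σ corner-gray over 10 cells = 5449  → 6.5153
Σ rows: total corner-gray = 55052  → 65.8252 mm³


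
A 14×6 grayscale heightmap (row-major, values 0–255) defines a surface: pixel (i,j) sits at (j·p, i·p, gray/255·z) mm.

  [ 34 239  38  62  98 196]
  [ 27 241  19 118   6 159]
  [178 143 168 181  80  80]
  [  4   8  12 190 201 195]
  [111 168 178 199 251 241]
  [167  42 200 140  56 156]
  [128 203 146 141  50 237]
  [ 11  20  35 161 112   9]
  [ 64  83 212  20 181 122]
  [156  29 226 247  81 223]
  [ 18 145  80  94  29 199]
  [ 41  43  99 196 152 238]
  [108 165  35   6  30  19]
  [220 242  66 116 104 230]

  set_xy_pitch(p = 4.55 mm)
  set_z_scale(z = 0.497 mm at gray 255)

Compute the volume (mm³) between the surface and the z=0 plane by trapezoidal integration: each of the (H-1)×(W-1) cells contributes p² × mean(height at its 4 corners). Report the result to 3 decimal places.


311.499

height_mm = gray/255 × 0.497; cell vol = 4.55² × mean(4 corners)
unit = 4.55² × 0.497 / (4×255) = 0.0100874 mm³ per gray-sum
row 0: Σ corner-gray over 5 cells = 2058  → 20.7599
row 1: Σ corner-gray over 5 cells = 2356  → 23.7659
row 2: Σ corner-gray over 5 cells = 2423  → 24.4418
row 3: Σ corner-gray over 5 cells = 2965  → 29.9091
row 4: Σ corner-gray over 5 cells = 3143  → 31.7047
row 5: Σ corner-gray over 5 cells = 2644  → 26.6711
row 6: Σ corner-gray over 5 cells = 2121  → 21.3954
row 7: Σ corner-gray over 5 cells = 1854  → 18.7020
row 8: Σ corner-gray over 5 cells = 2723  → 27.4680
row 9: Σ corner-gray over 5 cells = 2458  → 24.7948
row 10: Σ corner-gray over 5 cells = 2172  → 21.9098
row 11: Σ corner-gray over 5 cells = 1858  → 18.7424
row 12: Σ corner-gray over 5 cells = 2105  → 21.2340
Σ rows: total corner-gray = 30880  → 311.4987 mm³


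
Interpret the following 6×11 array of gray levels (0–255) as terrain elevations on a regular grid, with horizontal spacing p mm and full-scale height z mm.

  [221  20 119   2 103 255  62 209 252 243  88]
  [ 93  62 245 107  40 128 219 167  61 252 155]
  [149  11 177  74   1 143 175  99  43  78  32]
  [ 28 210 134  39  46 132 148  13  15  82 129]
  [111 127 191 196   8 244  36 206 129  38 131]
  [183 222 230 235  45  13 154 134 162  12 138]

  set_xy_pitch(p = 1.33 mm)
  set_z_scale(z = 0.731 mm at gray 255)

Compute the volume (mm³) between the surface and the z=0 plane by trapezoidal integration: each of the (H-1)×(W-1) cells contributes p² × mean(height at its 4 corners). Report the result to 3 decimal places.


height_mm = gray/255 × 0.731; cell vol = 1.33² × mean(4 corners)
unit = 1.33² × 0.731 / (4×255) = 0.00126771 mm³ per gray-sum
row 0: Σ corner-gray over 10 cells = 5649  → 7.1613
row 1: Σ corner-gray over 10 cells = 4593  → 5.8226
row 2: Σ corner-gray over 10 cells = 3578  → 4.5359
row 3: Σ corner-gray over 10 cells = 4387  → 5.5615
row 4: Σ corner-gray over 10 cells = 5327  → 6.7531
Σ rows: total corner-gray = 23534  → 29.8343 mm³

29.834


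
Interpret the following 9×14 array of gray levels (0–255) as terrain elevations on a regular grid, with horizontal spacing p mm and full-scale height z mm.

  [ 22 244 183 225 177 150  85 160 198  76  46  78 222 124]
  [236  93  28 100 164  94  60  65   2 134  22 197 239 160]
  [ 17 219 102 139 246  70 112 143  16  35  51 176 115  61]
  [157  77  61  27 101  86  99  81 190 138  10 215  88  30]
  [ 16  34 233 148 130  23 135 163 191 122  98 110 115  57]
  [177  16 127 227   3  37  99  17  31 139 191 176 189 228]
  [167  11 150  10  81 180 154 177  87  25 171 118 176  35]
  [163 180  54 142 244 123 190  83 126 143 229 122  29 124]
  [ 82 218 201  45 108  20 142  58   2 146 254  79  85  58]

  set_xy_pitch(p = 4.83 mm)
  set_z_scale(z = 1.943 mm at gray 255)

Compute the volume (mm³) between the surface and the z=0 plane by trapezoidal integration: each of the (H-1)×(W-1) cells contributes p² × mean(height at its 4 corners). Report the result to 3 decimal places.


2140.284

height_mm = gray/255 × 1.943; cell vol = 4.83² × mean(4 corners)
unit = 4.83² × 1.943 / (4×255) = 0.0444393 mm³ per gray-sum
row 0: Σ corner-gray over 13 cells = 6626  → 294.4546
row 1: Σ corner-gray over 13 cells = 5718  → 254.1037
row 2: Σ corner-gray over 13 cells = 5459  → 242.5940
row 3: Σ corner-gray over 13 cells = 5610  → 249.3043
row 4: Σ corner-gray over 13 cells = 5986  → 266.0135
row 5: Σ corner-gray over 13 cells = 5791  → 257.3478
row 6: Σ corner-gray over 13 cells = 6499  → 288.8108
row 7: Σ corner-gray over 13 cells = 6473  → 287.6554
Σ rows: total corner-gray = 48162  → 2140.2840 mm³


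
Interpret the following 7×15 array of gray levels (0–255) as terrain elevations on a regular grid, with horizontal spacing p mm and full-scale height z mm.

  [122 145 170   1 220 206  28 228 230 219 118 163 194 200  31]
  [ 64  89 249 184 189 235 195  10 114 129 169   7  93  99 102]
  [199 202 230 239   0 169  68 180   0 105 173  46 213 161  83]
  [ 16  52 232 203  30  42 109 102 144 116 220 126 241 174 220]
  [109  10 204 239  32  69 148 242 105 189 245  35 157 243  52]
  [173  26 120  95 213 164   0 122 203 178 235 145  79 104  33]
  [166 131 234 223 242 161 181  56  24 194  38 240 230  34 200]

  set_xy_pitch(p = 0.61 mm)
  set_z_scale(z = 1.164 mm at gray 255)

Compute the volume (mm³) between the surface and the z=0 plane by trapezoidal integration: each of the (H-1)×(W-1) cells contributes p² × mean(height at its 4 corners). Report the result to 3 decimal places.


height_mm = gray/255 × 1.164; cell vol = 0.61² × mean(4 corners)
unit = 0.61² × 1.164 / (4×255) = 0.000424632 mm³ per gray-sum
row 0: Σ corner-gray over 14 cells = 8087  → 3.4340
row 1: Σ corner-gray over 14 cells = 7544  → 3.2034
row 2: Σ corner-gray over 14 cells = 7672  → 3.2578
row 3: Σ corner-gray over 14 cells = 7815  → 3.3185
row 4: Σ corner-gray over 14 cells = 7571  → 3.2149
row 5: Σ corner-gray over 14 cells = 7916  → 3.3614
Σ rows: total corner-gray = 46605  → 19.7900 mm³

19.790


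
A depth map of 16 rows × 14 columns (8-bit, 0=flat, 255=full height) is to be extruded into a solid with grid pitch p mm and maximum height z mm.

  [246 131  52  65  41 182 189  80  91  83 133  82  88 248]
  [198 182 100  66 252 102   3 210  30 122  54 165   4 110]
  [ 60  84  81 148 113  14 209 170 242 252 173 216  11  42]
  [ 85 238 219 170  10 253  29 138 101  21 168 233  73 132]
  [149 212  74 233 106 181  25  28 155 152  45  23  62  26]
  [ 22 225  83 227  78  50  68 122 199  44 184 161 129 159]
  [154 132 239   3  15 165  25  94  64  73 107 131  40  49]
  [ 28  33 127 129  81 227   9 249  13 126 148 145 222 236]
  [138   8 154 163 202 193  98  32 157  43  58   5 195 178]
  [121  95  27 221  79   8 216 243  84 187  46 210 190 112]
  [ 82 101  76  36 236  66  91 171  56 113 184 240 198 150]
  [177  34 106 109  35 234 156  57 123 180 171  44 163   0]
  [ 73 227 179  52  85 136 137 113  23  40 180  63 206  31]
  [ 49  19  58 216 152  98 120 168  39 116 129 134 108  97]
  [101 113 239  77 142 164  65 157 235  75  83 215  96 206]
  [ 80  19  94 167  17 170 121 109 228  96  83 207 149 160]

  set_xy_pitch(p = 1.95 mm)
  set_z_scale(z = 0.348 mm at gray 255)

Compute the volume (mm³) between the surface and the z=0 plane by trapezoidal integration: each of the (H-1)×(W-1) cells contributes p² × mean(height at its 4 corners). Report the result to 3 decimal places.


height_mm = gray/255 × 0.348; cell vol = 1.95² × mean(4 corners)
unit = 1.95² × 0.348 / (4×255) = 0.00129732 mm³ per gray-sum
row 0: Σ corner-gray over 13 cells = 5816  → 7.5452
row 1: Σ corner-gray over 13 cells = 6416  → 8.3236
row 2: Σ corner-gray over 13 cells = 7051  → 9.1474
row 3: Σ corner-gray over 13 cells = 6290  → 8.1602
row 4: Σ corner-gray over 13 cells = 6088  → 7.8981
row 5: Σ corner-gray over 13 cells = 5700  → 7.3947
row 6: Σ corner-gray over 13 cells = 5661  → 7.3441
row 7: Σ corner-gray over 13 cells = 6214  → 8.0616
row 8: Σ corner-gray over 13 cells = 6377  → 8.2730
row 9: Σ corner-gray over 13 cells = 6813  → 8.8387
row 10: Σ corner-gray over 13 cells = 6369  → 8.2627
row 11: Σ corner-gray over 13 cells = 5987  → 7.7671
row 12: Σ corner-gray over 13 cells = 5846  → 7.5842
row 13: Σ corner-gray over 13 cells = 6489  → 8.4183
row 14: Σ corner-gray over 13 cells = 6789  → 8.8075
Σ rows: total corner-gray = 93906  → 121.8265 mm³

121.826


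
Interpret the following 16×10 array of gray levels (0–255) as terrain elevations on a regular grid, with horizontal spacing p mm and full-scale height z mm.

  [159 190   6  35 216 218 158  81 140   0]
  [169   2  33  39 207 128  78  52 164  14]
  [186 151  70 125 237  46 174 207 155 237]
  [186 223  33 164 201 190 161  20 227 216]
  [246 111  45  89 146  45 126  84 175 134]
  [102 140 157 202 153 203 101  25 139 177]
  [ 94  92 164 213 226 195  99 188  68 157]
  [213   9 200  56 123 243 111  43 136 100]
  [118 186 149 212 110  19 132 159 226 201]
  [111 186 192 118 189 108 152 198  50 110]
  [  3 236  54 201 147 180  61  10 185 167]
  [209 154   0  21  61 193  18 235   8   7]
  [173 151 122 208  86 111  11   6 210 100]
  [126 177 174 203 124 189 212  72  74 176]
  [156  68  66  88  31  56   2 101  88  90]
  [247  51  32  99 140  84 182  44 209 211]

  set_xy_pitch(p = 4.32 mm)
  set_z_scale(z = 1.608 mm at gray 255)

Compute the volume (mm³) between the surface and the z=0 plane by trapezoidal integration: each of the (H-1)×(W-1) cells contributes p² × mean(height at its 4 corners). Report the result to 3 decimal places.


2007.641

height_mm = gray/255 × 1.608; cell vol = 4.32² × mean(4 corners)
unit = 4.32² × 1.608 / (4×255) = 0.0294207 mm³ per gray-sum
row 0: Σ corner-gray over 9 cells = 3836  → 112.8579
row 1: Σ corner-gray over 9 cells = 4342  → 127.7448
row 2: Σ corner-gray over 9 cells = 5593  → 164.5501
row 3: Σ corner-gray over 9 cells = 4862  → 143.0436
row 4: Σ corner-gray over 9 cells = 4541  → 133.5995
row 5: Σ corner-gray over 9 cells = 5260  → 154.7530
row 6: Σ corner-gray over 9 cells = 4896  → 144.0439
row 7: Σ corner-gray over 9 cells = 4860  → 142.9847
row 8: Σ corner-gray over 9 cells = 5312  → 156.2829
row 9: Σ corner-gray over 9 cells = 4925  → 144.8971
row 10: Σ corner-gray over 9 cells = 3914  → 115.1527
row 11: Σ corner-gray over 9 cells = 3679  → 108.2388
row 12: Σ corner-gray over 9 cells = 4835  → 142.2492
row 13: Σ corner-gray over 9 cells = 3998  → 117.6241
row 14: Σ corner-gray over 9 cells = 3386  → 99.6186
Σ rows: total corner-gray = 68239  → 2007.6408 mm³


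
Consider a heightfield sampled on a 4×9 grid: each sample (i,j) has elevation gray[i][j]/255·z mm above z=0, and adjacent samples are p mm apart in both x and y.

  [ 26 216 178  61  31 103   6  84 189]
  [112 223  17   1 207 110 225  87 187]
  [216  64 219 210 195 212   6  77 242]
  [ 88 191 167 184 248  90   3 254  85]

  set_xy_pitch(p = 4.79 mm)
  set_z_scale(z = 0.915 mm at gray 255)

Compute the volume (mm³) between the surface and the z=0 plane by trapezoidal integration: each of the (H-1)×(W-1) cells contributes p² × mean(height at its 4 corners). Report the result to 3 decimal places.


266.457

height_mm = gray/255 × 0.915; cell vol = 4.79² × mean(4 corners)
unit = 4.79² × 0.915 / (4×255) = 0.0205822 mm³ per gray-sum
row 0: Σ corner-gray over 8 cells = 3612  → 74.3429
row 1: Σ corner-gray over 8 cells = 4463  → 91.8584
row 2: Σ corner-gray over 8 cells = 4871  → 100.2559
Σ rows: total corner-gray = 12946  → 266.4573 mm³
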